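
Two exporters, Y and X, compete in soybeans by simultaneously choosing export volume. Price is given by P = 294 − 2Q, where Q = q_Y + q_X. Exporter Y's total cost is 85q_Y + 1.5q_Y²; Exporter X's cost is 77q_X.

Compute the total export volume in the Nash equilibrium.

Exporter Y's profit: π = q_Y(294 − 2(q_Y + q_X)) − 85q_Y − 1.5q_Y².
∂π/∂q_Y = 209 − 7q_Y − 2q_X = 0, so q_Y = 209/7 − (2/7)q_X.
For X: ∂π/∂q_X = 217 − 4q_X − 2q_Y = 0 ⇒ q_X = 54.25 − 0.5q_Y.
Plugging q_X into Y's best response: q_Y = 209/7 − (2/7)(54.25 − 0.5q_Y) ⇒ (6/7)q_Y = 201/14, so q_Y = 16.75.
Then q_X = 54.25 − 0.5·16.75 = 45.875.
Total export volume: 16.75 + 45.875 = 62.625.

62.625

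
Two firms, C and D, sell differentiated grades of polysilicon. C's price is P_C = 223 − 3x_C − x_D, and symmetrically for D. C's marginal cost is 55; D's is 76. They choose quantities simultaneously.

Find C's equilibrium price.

128.8

Firm C's profit: π = x_C(223 − 3x_C − x_D) − 55x_C.
∂π/∂x_C = 168 − 6x_C − x_D = 0 ⇒ x_C = 28 − (1/6)x_D.
Similarly x_D = 24.5 − (1/6)x_C.
Substituting the second reaction function into the first: x_C = 28 − (1/6)(24.5 − (1/6)x_C), which gives (35/36)x_C = 287/12 ⇒ x_C = 24.6.
Then x_D = 24.5 − (1/6)·24.6 = 20.4.
P_C = 223 − 3·24.6 − 20.4 = 128.8.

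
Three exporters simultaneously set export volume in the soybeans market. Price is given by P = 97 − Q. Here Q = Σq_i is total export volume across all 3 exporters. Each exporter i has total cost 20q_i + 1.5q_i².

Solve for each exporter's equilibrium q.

A representative exporter's profit is π_i = q_i(97 − Q) − 20q_i − 1.5q_i², with Q = q_i + Σ_{j≠i} q_j.
First-order condition: 77 − 5q_i − Σ_{j≠i} q_j = 0.
Imposing symmetry (q_j = q for all j) turns Σ_{j≠i} q_j into 2q, so 77 = 7q and q = 11.

11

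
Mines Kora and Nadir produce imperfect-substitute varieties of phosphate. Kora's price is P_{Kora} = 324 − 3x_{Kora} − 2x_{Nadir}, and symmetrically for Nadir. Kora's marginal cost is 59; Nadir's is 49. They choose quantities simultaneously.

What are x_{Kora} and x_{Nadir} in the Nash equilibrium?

32.5, 35

Mine Kora's profit: π = x_{Kora}(324 − 3x_{Kora} − 2x_{Nadir}) − 59x_{Kora}.
∂π/∂x_{Kora} = 265 − 6x_{Kora} − 2x_{Nadir} = 0 ⇒ x_{Kora} = 265/6 − (1/3)x_{Nadir}.
Similarly x_{Nadir} = 275/6 − (1/3)x_{Kora}.
Substituting the second reaction function into the first: x_{Kora} = 265/6 − (1/3)(275/6 − (1/3)x_{Kora}), which gives (8/9)x_{Kora} = 260/9 ⇒ x_{Kora} = 32.5.
Then x_{Nadir} = 275/6 − (1/3)·32.5 = 35.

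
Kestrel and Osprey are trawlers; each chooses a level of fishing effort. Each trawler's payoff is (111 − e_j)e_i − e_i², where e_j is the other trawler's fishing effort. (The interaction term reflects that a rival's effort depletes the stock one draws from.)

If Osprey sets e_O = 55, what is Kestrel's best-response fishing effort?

28

Kestrel's payoff is (111 − e_O)e_K − e_K².
∂π/∂e_K = 111 − e_O − 2e_K = 0, so e_K = 55.5 − 0.5e_O.
At e_O = 55: e_K = 55.5 − 0.5·55 = 28.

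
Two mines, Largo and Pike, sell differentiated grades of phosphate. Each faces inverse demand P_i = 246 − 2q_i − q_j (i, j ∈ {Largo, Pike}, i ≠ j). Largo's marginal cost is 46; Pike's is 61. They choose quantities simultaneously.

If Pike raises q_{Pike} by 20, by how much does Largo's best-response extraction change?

-5

Mine Largo's profit: π = q_{Largo}(246 − 2q_{Largo} − q_{Pike}) − 46q_{Largo}.
∂π/∂q_{Largo} = 200 − 4q_{Largo} − q_{Pike} = 0 ⇒ q_{Largo} = 50 − 0.25q_{Pike}.
The reaction-function slope is −0.25, so a 20-unit rise in q_{Pike} moves q_{Largo} by −0.25 × 20 = −5. Largo's best response falls — the actions are strategic substitutes.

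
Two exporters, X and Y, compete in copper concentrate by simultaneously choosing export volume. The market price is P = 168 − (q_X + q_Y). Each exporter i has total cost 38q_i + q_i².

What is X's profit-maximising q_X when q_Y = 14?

29

Exporter X's profit: π = q_X(168 − (q_X + q_Y)) − 38q_X − q_X².
∂π/∂q_X = 130 − 4q_X − q_Y = 0, so q_X = 32.5 − 0.25q_Y.
At q_Y = 14: q_X = 32.5 − 0.25·14 = 29.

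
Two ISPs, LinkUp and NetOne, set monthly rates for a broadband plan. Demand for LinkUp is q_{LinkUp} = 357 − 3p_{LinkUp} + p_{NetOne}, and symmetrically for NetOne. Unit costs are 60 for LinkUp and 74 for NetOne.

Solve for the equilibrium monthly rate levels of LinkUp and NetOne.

108.6, 114.6

LinkUp's profit: π = (p_{LinkUp} − 60)(357 − 3p_{LinkUp} + p_{NetOne}).
∂π/∂p_{LinkUp} = 537 − 6p_{LinkUp} + p_{NetOne} = 0 ⇒ p_{LinkUp} = 89.5 + (1/6)p_{NetOne}.
Similarly p_{NetOne} = 96.5 + (1/6)p_{LinkUp}.
Plugging p_{NetOne} into LinkUp's best response: p_{LinkUp} = 89.5 + (1/6)(96.5 + (1/6)p_{LinkUp}) ⇒ (35/36)p_{LinkUp} = 1267/12, so p_{LinkUp} = 108.6.
Then p_{NetOne} = 96.5 + (1/6)·108.6 = 114.6.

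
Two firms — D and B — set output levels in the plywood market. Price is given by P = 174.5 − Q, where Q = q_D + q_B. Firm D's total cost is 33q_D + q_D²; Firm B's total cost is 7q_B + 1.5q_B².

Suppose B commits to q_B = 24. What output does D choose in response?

Firm D's profit: π = q_D(174.5 − (q_D + q_B)) − 33q_D − q_D².
∂π/∂q_D = 141.5 − 4q_D − q_B = 0, so q_D = 35.375 − 0.25q_B.
At q_B = 24: q_D = 35.375 − 0.25·24 = 29.375.

29.375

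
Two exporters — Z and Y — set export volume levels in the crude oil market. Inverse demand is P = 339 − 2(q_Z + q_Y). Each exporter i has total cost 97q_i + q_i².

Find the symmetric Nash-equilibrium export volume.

30.25

Exporter Z's profit: π = q_Z(339 − 2(q_Z + q_Y)) − 97q_Z − q_Z².
∂π/∂q_Z = 242 − 6q_Z − 2q_Y = 0, so q_Z = 121/3 − (1/3)q_Y.
By symmetry q_Y = q_Z; substituting into the reaction function, (4/3)q_Z = 121/3 and q_Z = 30.25.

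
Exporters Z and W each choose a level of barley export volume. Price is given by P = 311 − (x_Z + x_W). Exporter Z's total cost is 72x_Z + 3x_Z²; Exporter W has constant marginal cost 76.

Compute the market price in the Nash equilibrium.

185.4

Exporter Z's profit: π = x_Z(311 − (x_Z + x_W)) − 72x_Z − 3x_Z².
∂π/∂x_Z = 239 − 8x_Z − x_W = 0, so x_Z = 29.875 − 0.125x_W.
For W: ∂π/∂x_W = 235 − 2x_W − x_Z = 0 ⇒ x_W = 117.5 − 0.5x_Z.
Solving the two reaction functions simultaneously: (1 − (−0.125)(−0.5))x_Z = 29.875 − 0.125·117.5, so 0.9375x_Z = 15.1875 and x_Z = 16.2.
Then x_W = 117.5 − 0.5·16.2 = 109.4.
Equilibrium price: P = 311 − 125.6 = 185.4.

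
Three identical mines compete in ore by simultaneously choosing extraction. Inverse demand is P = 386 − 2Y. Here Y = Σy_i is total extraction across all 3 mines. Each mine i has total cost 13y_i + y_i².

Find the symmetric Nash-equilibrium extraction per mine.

37.3

A representative mine's profit is π_i = y_i(386 − 2Y) − 13y_i − y_i², with Y = y_i + Σ_{j≠i} y_j.
First-order condition: 373 − 6y_i − 2Σ_{j≠i} y_j = 0.
Imposing symmetry (y_j = y for all j) turns Σ_{j≠i} y_j into 2y, so 373 = 10y and y = 37.3.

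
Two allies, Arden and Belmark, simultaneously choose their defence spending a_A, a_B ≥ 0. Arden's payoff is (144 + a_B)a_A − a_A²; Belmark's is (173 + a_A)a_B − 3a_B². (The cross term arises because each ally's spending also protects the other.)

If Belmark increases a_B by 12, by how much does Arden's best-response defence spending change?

Expanding Arden's payoff: 144a_A + a_Ba_A − a_A².
∂π/∂a_A = 144 + a_B − 2a_A = 0, so a_A = 72 + 0.5a_B.
The reaction-function slope is 0.5, so a 12-unit rise in a_B moves a_A by 0.5 × 12 = 6. Arden's best response rises — the actions are strategic complements.

6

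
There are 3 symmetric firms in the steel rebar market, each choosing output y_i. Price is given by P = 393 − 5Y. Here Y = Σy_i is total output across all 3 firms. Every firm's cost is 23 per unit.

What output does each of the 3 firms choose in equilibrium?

A representative firm's profit is π_i = y_i(393 − 5Y) − 23y_i, with Y = y_i + Σ_{j≠i} y_j.
First-order condition: 370 − 10y_i − 5Σ_{j≠i} y_j = 0.
In a symmetric equilibrium every firm chooses the same y, so Σ_{j≠i} y_j = 2y. The condition becomes 370 − 20y = 0, giving y = 370/20 = 18.5.

18.5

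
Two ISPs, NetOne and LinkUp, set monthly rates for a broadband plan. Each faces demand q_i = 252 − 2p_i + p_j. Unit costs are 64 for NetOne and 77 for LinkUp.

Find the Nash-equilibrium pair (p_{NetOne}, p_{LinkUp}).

128.4, 133.6

NetOne's profit: π = (p_{NetOne} − 64)(252 − 2p_{NetOne} + p_{LinkUp}).
∂π/∂p_{NetOne} = 380 − 4p_{NetOne} + p_{LinkUp} = 0 ⇒ p_{NetOne} = 95 + 0.25p_{LinkUp}.
Similarly p_{LinkUp} = 101.5 + 0.25p_{NetOne}.
Plugging p_{LinkUp} into NetOne's best response: p_{NetOne} = 95 + 0.25(101.5 + 0.25p_{NetOne}) ⇒ 0.9375p_{NetOne} = 120.375, so p_{NetOne} = 128.4.
Then p_{LinkUp} = 101.5 + 0.25·128.4 = 133.6.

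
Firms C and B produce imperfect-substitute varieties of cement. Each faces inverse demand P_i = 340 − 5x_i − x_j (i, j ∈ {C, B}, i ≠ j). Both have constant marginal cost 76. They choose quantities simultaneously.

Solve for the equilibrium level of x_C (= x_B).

Firm C's profit: π = x_C(340 − 5x_C − x_B) − 76x_C.
∂π/∂x_C = 264 − 10x_C − x_B = 0 ⇒ x_C = 26.4 − 0.1x_B.
By symmetry x_B = x_C; substituting into the reaction function, 1.1x_C = 26.4 and x_C = 24.

24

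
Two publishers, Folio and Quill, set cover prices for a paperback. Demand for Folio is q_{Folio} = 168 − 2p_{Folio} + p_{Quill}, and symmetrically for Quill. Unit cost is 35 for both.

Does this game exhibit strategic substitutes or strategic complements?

Folio's profit: π = (p_{Folio} − 35)(168 − 2p_{Folio} + p_{Quill}).
∂π/∂p_{Folio} = 238 − 4p_{Folio} + p_{Quill} = 0 ⇒ p_{Folio} = 59.5 + 0.25p_{Quill}.
The best-response slope dp_{Folio}/dp_{Quill} = 0.25 > 0: the reaction function is upward-sloping, so the choices are strategic complements.

strategic complements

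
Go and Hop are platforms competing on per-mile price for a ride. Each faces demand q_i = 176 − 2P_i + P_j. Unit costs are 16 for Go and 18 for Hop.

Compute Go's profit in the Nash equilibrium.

5745.92

Go's profit: π = (P_{Go} − 16)(176 − 2P_{Go} + P_{Hop}).
∂π/∂P_{Go} = 208 − 4P_{Go} + P_{Hop} = 0 ⇒ P_{Go} = 52 + 0.25P_{Hop}.
Similarly P_{Hop} = 53 + 0.25P_{Go}.
Substituting the second reaction function into the first: P_{Go} = 52 + 0.25(53 + 0.25P_{Go}), which gives 0.9375P_{Go} = 65.25 ⇒ P_{Go} = 69.6.
Then P_{Hop} = 53 + 0.25·69.6 = 70.4.
q_{Go} = 176 − 2·69.6 + 70.4 = 107.2.
Profit = (69.6 − 16)·107.2 = 5745.92.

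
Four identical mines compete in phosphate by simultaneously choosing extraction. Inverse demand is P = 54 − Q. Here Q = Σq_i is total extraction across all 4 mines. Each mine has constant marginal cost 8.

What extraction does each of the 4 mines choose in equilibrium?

A representative mine's profit is π_i = q_i(54 − Q) − 8q_i, with Q = q_i + Σ_{j≠i} q_j.
First-order condition: 46 − 2q_i − Σ_{j≠i} q_j = 0.
In a symmetric equilibrium every mine chooses the same q, so Σ_{j≠i} q_j = 3q. The condition becomes 46 − 5q = 0, giving q = 46/5 = 9.2.

9.2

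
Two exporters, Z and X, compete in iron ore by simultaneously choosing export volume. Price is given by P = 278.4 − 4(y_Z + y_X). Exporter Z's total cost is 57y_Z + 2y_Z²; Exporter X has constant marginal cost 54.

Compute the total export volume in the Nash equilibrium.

33.51

Exporter Z's profit: π = y_Z(278.4 − 4(y_Z + y_X)) − 57y_Z − 2y_Z².
∂π/∂y_Z = 221.4 − 12y_Z − 4y_X = 0, so y_Z = 18.45 − (1/3)y_X.
For X: ∂π/∂y_X = 224.4 − 8y_X − 4y_Z = 0 ⇒ y_X = 28.05 − 0.5y_Z.
Plugging y_X into Z's best response: y_Z = 18.45 − (1/3)(28.05 − 0.5y_Z) ⇒ (5/6)y_Z = 9.1, so y_Z = 10.92.
Then y_X = 28.05 − 0.5·10.92 = 22.59.
Total export volume: 10.92 + 22.59 = 33.51.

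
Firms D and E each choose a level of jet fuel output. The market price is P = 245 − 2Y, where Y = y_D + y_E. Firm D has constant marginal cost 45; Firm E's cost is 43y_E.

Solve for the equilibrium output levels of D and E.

Firm D's profit: π = y_D(245 − 2(y_D + y_E)) − 45y_D.
∂π/∂y_D = 200 − 4y_D − 2y_E = 0, so y_D = 50 − 0.5y_E.
By the same steps for E: y_E = 50.5 − 0.5y_D.
Substituting the second reaction function into the first: y_D = 50 − 0.5(50.5 − 0.5y_D), which gives 0.75y_D = 24.75 ⇒ y_D = 33.
Then y_E = 50.5 − 0.5·33 = 34.

33, 34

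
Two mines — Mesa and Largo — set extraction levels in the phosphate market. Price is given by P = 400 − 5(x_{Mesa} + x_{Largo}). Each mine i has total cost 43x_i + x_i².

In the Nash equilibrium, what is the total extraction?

42

Mine Mesa's profit: π = x_{Mesa}(400 − 5(x_{Mesa} + x_{Largo})) − 43x_{Mesa} − x_{Mesa}².
∂π/∂x_{Mesa} = 357 − 12x_{Mesa} − 5x_{Largo} = 0, so x_{Mesa} = 29.75 − (5/12)x_{Largo}.
The game is symmetric, so in equilibrium x_{Largo} = x_{Mesa}: the reaction function gives (17/12)x_{Mesa} = 29.75, hence x_{Mesa} = 21.
Total extraction: 21 + 21 = 42.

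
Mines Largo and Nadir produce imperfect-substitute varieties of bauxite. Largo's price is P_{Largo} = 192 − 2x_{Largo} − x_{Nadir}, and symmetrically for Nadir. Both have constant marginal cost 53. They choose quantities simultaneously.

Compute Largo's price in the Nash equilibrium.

Mine Largo's profit: π = x_{Largo}(192 − 2x_{Largo} − x_{Nadir}) − 53x_{Largo}.
∂π/∂x_{Largo} = 139 − 4x_{Largo} − x_{Nadir} = 0 ⇒ x_{Largo} = 34.75 − 0.25x_{Nadir}.
Setting x_{Largo} = x_{Nadir} in the reaction function: x_{Largo} = 34.75 − 0.25x_{Largo}, so x_{Largo} = 34.75 / 1.25 = 27.8.
P_{Largo} = 192 − 2·27.8 − 27.8 = 108.6.

108.6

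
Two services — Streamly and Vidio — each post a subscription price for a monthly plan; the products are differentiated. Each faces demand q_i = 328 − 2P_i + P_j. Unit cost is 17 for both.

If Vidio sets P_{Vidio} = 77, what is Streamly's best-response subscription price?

Streamly's profit: π = (P_{Streamly} − 17)(328 − 2P_{Streamly} + P_{Vidio}).
∂π/∂P_{Streamly} = 362 − 4P_{Streamly} + P_{Vidio} = 0 ⇒ P_{Streamly} = 90.5 + 0.25P_{Vidio}.
At P_{Vidio} = 77: P_{Streamly} = 90.5 + 0.25·77 = 109.75.

109.75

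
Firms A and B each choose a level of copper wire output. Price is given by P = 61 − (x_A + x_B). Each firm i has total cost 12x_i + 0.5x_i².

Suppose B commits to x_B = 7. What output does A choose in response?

Firm A's profit: π = x_A(61 − (x_A + x_B)) − 12x_A − 0.5x_A².
∂π/∂x_A = 49 − 3x_A − x_B = 0, so x_A = 49/3 − (1/3)x_B.
At x_B = 7: x_A = 49/3 − (1/3)·7 = 14.

14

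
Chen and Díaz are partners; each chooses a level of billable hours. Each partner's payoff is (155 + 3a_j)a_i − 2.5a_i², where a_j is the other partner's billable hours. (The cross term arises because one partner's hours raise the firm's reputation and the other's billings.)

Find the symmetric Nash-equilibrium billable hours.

77.5

Chen's payoff is (155 + 3a_D)a_C − 2.5a_C².
∂π/∂a_C = 155 + 3a_D − 5a_C = 0, so a_C = 31 + 0.6a_D.
The game is symmetric, so in equilibrium a_D = a_C: the reaction function gives 0.4a_C = 31, hence a_C = 77.5.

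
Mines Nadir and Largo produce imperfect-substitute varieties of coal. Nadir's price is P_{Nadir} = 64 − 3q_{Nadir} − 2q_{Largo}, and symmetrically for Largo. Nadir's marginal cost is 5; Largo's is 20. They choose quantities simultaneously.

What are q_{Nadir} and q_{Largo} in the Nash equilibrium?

8.3125, 4.5625

Mine Nadir's profit: π = q_{Nadir}(64 − 3q_{Nadir} − 2q_{Largo}) − 5q_{Nadir}.
∂π/∂q_{Nadir} = 59 − 6q_{Nadir} − 2q_{Largo} = 0 ⇒ q_{Nadir} = 59/6 − (1/3)q_{Largo}.
Similarly q_{Largo} = 22/3 − (1/3)q_{Nadir}.
Plugging q_{Largo} into Nadir's best response: q_{Nadir} = 59/6 − (1/3)(22/3 − (1/3)q_{Nadir}) ⇒ (8/9)q_{Nadir} = 133/18, so q_{Nadir} = 8.3125.
Then q_{Largo} = 22/3 − (1/3)·8.3125 = 4.5625.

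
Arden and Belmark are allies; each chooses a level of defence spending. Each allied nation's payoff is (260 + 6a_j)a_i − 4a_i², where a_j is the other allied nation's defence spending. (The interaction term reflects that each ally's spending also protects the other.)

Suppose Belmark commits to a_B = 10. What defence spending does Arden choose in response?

40

Arden's payoff is (260 + 6a_B)a_A − 4a_A².
∂π/∂a_A = 260 + 6a_B − 8a_A = 0, so a_A = 32.5 + 0.75a_B.
At a_B = 10: a_A = 32.5 + 0.75·10 = 40.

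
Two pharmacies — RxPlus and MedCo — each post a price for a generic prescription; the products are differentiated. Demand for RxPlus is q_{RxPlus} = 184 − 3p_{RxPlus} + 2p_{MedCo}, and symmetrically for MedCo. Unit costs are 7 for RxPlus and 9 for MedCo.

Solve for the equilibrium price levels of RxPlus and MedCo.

RxPlus's profit: π = (p_{RxPlus} − 7)(184 − 3p_{RxPlus} + 2p_{MedCo}).
∂π/∂p_{RxPlus} = 205 − 6p_{RxPlus} + 2p_{MedCo} = 0 ⇒ p_{RxPlus} = 205/6 + (1/3)p_{MedCo}.
Similarly p_{MedCo} = 211/6 + (1/3)p_{RxPlus}.
Solving the two reaction functions simultaneously: (1 − (1/3)(1/3))p_{RxPlus} = 205/6 + (1/3)·(211/6), so (8/9)p_{RxPlus} = 413/9 and p_{RxPlus} = 51.625.
Then p_{MedCo} = 211/6 + (1/3)·51.625 = 52.375.

51.625, 52.375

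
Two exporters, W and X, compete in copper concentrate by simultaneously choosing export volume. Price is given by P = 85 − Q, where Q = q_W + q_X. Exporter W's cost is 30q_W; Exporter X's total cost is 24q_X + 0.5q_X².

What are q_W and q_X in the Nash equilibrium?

Exporter W's profit: π = q_W(85 − (q_W + q_X)) − 30q_W.
∂π/∂q_W = 55 − 2q_W − q_X = 0, so q_W = 27.5 − 0.5q_X.
For X: ∂π/∂q_X = 61 − 3q_X − q_W = 0 ⇒ q_X = 61/3 − (1/3)q_W.
Plugging q_X into W's best response: q_W = 27.5 − 0.5(61/3 − (1/3)q_W) ⇒ (5/6)q_W = 52/3, so q_W = 20.8.
Then q_X = 61/3 − (1/3)·20.8 = 13.4.

20.8, 13.4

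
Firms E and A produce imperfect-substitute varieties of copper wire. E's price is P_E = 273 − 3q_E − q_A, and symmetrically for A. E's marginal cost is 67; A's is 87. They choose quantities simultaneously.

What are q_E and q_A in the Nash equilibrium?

30, 26

Firm E's profit: π = q_E(273 − 3q_E − q_A) − 67q_E.
∂π/∂q_E = 206 − 6q_E − q_A = 0 ⇒ q_E = 103/3 − (1/6)q_A.
Similarly q_A = 31 − (1/6)q_E.
Substituting the second reaction function into the first: q_E = 103/3 − (1/6)(31 − (1/6)q_E), which gives (35/36)q_E = 175/6 ⇒ q_E = 30.
Then q_A = 31 − (1/6)·30 = 26.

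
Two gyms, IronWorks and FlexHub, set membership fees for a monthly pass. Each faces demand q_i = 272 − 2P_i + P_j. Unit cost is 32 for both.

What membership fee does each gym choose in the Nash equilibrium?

IronWorks's profit: π = (P_{IronWorks} − 32)(272 − 2P_{IronWorks} + P_{FlexHub}).
∂π/∂P_{IronWorks} = 336 − 4P_{IronWorks} + P_{FlexHub} = 0 ⇒ P_{IronWorks} = 84 + 0.25P_{FlexHub}.
Setting P_{IronWorks} = P_{FlexHub} in the reaction function: P_{IronWorks} = 84 + 0.25P_{IronWorks}, so P_{IronWorks} = 84 / 0.75 = 112.

112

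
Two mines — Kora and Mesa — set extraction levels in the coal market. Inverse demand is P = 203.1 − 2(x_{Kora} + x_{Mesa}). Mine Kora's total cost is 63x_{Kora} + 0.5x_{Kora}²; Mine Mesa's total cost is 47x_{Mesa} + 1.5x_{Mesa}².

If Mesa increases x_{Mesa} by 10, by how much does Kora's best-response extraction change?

-4

Mine Kora's profit: π = x_{Kora}(203.1 − 2(x_{Kora} + x_{Mesa})) − 63x_{Kora} − 0.5x_{Kora}².
∂π/∂x_{Kora} = 140.1 − 5x_{Kora} − 2x_{Mesa} = 0, so x_{Kora} = 28.02 − 0.4x_{Mesa}.
The reaction-function slope is −0.4, so a 10-unit rise in x_{Mesa} moves x_{Kora} by −0.4 × 10 = −4. Kora's best response falls — the actions are strategic substitutes.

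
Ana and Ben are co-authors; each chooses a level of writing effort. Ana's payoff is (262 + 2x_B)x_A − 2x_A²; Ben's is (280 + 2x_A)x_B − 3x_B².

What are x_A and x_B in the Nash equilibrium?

Expanding Ana's payoff: 262x_A + 2x_Bx_A − 2x_A².
∂π/∂x_A = 262 + 2x_B − 4x_A = 0, so x_A = 65.5 + 0.5x_B.
Likewise for Ben: x_B = 140/3 + (1/3)x_A.
Plugging x_B into Ana's best response: x_A = 65.5 + 0.5(140/3 + (1/3)x_A) ⇒ (5/6)x_A = 533/6, so x_A = 106.6.
Then x_B = 140/3 + (1/3)·106.6 = 82.2.

106.6, 82.2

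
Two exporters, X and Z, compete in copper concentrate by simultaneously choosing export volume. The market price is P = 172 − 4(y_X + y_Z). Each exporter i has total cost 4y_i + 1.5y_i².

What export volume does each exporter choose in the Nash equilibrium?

11.2

Exporter X's profit: π = y_X(172 − 4(y_X + y_Z)) − 4y_X − 1.5y_X².
∂π/∂y_X = 168 − 11y_X − 4y_Z = 0, so y_X = 168/11 − (4/11)y_Z.
By symmetry y_Z = y_X; substituting into the reaction function, (15/11)y_X = 168/11 and y_X = 11.2.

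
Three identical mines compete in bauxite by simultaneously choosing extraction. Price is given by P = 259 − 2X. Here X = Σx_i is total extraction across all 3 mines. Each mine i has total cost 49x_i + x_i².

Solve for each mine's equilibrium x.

A representative mine's profit is π_i = x_i(259 − 2X) − 49x_i − x_i², with X = x_i + Σ_{j≠i} x_j.
First-order condition: 210 − 6x_i − 2Σ_{j≠i} x_j = 0.
With identical mines, set every x_j = x: then 210 − 6x − 4x = 0, i.e. x = 210/10 = 21.

21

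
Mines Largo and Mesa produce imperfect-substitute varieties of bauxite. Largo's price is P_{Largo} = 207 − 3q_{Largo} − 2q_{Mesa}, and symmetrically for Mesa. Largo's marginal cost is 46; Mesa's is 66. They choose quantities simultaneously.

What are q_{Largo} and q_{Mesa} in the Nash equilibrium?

Mine Largo's profit: π = q_{Largo}(207 − 3q_{Largo} − 2q_{Mesa}) − 46q_{Largo}.
∂π/∂q_{Largo} = 161 − 6q_{Largo} − 2q_{Mesa} = 0 ⇒ q_{Largo} = 161/6 − (1/3)q_{Mesa}.
Similarly q_{Mesa} = 23.5 − (1/3)q_{Largo}.
Substituting the second reaction function into the first: q_{Largo} = 161/6 − (1/3)(23.5 − (1/3)q_{Largo}), which gives (8/9)q_{Largo} = 19 ⇒ q_{Largo} = 21.375.
Then q_{Mesa} = 23.5 − (1/3)·21.375 = 16.375.

21.375, 16.375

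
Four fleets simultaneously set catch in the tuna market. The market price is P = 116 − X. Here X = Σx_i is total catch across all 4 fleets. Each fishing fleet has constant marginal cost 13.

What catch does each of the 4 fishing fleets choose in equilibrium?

A representative fishing fleet's profit is π_i = x_i(116 − X) − 13x_i, with X = x_i + Σ_{j≠i} x_j.
First-order condition: 103 − 2x_i − Σ_{j≠i} x_j = 0.
With identical fishing fleets, set every x_j = x: then 103 − 2x − 3x = 0, i.e. x = 103/5 = 20.6.

20.6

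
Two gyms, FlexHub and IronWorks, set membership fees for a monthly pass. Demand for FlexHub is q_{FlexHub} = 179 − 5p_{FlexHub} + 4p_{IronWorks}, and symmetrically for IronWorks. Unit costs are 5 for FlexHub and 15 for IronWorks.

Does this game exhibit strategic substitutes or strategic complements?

FlexHub's profit: π = (p_{FlexHub} − 5)(179 − 5p_{FlexHub} + 4p_{IronWorks}).
∂π/∂p_{FlexHub} = 204 − 10p_{FlexHub} + 4p_{IronWorks} = 0 ⇒ p_{FlexHub} = 20.4 + 0.4p_{IronWorks}.
The best-response slope dp_{FlexHub}/dp_{IronWorks} = 0.4 > 0: the reaction function is upward-sloping, so the choices are strategic complements.

strategic complements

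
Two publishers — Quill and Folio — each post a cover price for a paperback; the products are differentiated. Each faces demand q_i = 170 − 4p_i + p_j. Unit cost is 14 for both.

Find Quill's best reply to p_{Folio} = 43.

33.625

Quill's profit: π = (p_{Quill} − 14)(170 − 4p_{Quill} + p_{Folio}).
∂π/∂p_{Quill} = 226 − 8p_{Quill} + p_{Folio} = 0 ⇒ p_{Quill} = 28.25 + 0.125p_{Folio}.
At p_{Folio} = 43: p_{Quill} = 28.25 + 0.125·43 = 33.625.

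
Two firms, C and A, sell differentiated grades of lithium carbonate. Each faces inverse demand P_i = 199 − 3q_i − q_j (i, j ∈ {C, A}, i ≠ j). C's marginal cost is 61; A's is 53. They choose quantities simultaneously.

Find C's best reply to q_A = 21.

Firm C's profit: π = q_C(199 − 3q_C − q_A) − 61q_C.
∂π/∂q_C = 138 − 6q_C − q_A = 0 ⇒ q_C = 23 − (1/6)q_A.
At q_A = 21: q_C = 23 − (1/6)·21 = 19.5.

19.5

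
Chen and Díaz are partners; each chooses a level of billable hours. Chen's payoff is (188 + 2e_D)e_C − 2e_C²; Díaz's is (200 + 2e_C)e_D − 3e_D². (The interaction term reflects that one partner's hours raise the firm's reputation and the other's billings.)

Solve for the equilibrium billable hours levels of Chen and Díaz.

76.4, 58.8

Expanding Chen's payoff: 188e_C + 2e_De_C − 2e_C².
∂π/∂e_C = 188 + 2e_D − 4e_C = 0, so e_C = 47 + 0.5e_D.
Likewise for Díaz: e_D = 100/3 + (1/3)e_C.
Solving the two reaction functions simultaneously: (1 − (0.5)(1/3))e_C = 47 + 0.5·(100/3), so (5/6)e_C = 191/3 and e_C = 76.4.
Then e_D = 100/3 + (1/3)·76.4 = 58.8.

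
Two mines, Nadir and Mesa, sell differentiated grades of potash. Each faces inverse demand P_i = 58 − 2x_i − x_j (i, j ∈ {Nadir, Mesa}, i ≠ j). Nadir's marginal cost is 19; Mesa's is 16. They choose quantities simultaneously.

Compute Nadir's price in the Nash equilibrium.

34.2

Mine Nadir's profit: π = x_{Nadir}(58 − 2x_{Nadir} − x_{Mesa}) − 19x_{Nadir}.
∂π/∂x_{Nadir} = 39 − 4x_{Nadir} − x_{Mesa} = 0 ⇒ x_{Nadir} = 9.75 − 0.25x_{Mesa}.
Similarly x_{Mesa} = 10.5 − 0.25x_{Nadir}.
Solving the two reaction functions simultaneously: (1 − (−0.25)(−0.25))x_{Nadir} = 9.75 − 0.25·10.5, so 0.9375x_{Nadir} = 7.125 and x_{Nadir} = 7.6.
Then x_{Mesa} = 10.5 − 0.25·7.6 = 8.6.
P_{Nadir} = 58 − 2·7.6 − 8.6 = 34.2.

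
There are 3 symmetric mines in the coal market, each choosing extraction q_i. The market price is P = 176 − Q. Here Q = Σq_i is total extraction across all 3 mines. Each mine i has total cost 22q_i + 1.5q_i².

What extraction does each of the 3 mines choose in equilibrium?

22

A representative mine's profit is π_i = q_i(176 − Q) − 22q_i − 1.5q_i², with Q = q_i + Σ_{j≠i} q_j.
First-order condition: 154 − 5q_i − Σ_{j≠i} q_j = 0.
Imposing symmetry (q_j = q for all j) turns Σ_{j≠i} q_j into 2q, so 154 = 7q and q = 22.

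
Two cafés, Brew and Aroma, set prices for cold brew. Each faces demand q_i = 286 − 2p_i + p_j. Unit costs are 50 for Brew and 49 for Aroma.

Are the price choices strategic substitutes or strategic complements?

Brew's profit: π = (p_{Brew} − 50)(286 − 2p_{Brew} + p_{Aroma}).
∂π/∂p_{Brew} = 386 − 4p_{Brew} + p_{Aroma} = 0 ⇒ p_{Brew} = 96.5 + 0.25p_{Aroma}.
The best-response slope dp_{Brew}/dp_{Aroma} = 0.25 > 0: the reaction function is upward-sloping, so the choices are strategic complements.

strategic complements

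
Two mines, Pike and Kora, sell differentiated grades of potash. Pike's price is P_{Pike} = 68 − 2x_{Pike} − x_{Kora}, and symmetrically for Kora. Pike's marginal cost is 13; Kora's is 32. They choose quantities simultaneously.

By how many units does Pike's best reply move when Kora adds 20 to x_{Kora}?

Mine Pike's profit: π = x_{Pike}(68 − 2x_{Pike} − x_{Kora}) − 13x_{Pike}.
∂π/∂x_{Pike} = 55 − 4x_{Pike} − x_{Kora} = 0 ⇒ x_{Pike} = 13.75 − 0.25x_{Kora}.
The reaction-function slope is −0.25, so a 20-unit rise in x_{Kora} moves x_{Pike} by −0.25 × 20 = −5. Pike's best response falls — the actions are strategic substitutes.

-5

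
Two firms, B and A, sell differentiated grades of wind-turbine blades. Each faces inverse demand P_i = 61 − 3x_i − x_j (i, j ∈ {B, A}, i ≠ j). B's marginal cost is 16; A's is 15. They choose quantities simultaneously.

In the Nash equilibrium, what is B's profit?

122.88

Firm B's profit: π = x_B(61 − 3x_B − x_A) − 16x_B.
∂π/∂x_B = 45 − 6x_B − x_A = 0 ⇒ x_B = 7.5 − (1/6)x_A.
Similarly x_A = 23/3 − (1/6)x_B.
Substituting the second reaction function into the first: x_B = 7.5 − (1/6)(23/3 − (1/6)x_B), which gives (35/36)x_B = 56/9 ⇒ x_B = 6.4.
Then x_A = 23/3 − (1/6)·6.4 = 6.6.
P_B = 61 − 3·6.4 − 6.6 = 35.2.
Profit = (35.2 − 16)·6.4 = 122.88.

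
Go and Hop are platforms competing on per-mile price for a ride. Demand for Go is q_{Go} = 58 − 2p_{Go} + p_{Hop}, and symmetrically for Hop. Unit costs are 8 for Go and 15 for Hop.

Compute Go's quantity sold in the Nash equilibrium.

35.2

Go's profit: π = (p_{Go} − 8)(58 − 2p_{Go} + p_{Hop}).
∂π/∂p_{Go} = 74 − 4p_{Go} + p_{Hop} = 0 ⇒ p_{Go} = 18.5 + 0.25p_{Hop}.
Similarly p_{Hop} = 22 + 0.25p_{Go}.
Solving the two reaction functions simultaneously: (1 − (0.25)(0.25))p_{Go} = 18.5 + 0.25·22, so 0.9375p_{Go} = 24 and p_{Go} = 25.6.
Then p_{Hop} = 22 + 0.25·25.6 = 28.4.
q_{Go} = 58 − 2·25.6 + 28.4 = 35.2.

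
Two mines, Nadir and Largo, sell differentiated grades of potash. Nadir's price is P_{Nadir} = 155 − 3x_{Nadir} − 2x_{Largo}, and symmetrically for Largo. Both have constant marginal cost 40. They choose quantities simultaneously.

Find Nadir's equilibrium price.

83.125

Mine Nadir's profit: π = x_{Nadir}(155 − 3x_{Nadir} − 2x_{Largo}) − 40x_{Nadir}.
∂π/∂x_{Nadir} = 115 − 6x_{Nadir} − 2x_{Largo} = 0 ⇒ x_{Nadir} = 115/6 − (1/3)x_{Largo}.
By symmetry x_{Largo} = x_{Nadir}; substituting into the reaction function, (4/3)x_{Nadir} = 115/6 and x_{Nadir} = 14.375.
P_{Nadir} = 155 − 3·14.375 − 2·14.375 = 83.125.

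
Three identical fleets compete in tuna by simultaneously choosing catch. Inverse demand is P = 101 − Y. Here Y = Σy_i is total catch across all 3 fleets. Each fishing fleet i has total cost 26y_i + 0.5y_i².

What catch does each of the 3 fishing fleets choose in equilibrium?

A representative fishing fleet's profit is π_i = y_i(101 − Y) − 26y_i − 0.5y_i², with Y = y_i + Σ_{j≠i} y_j.
First-order condition: 75 − 3y_i − Σ_{j≠i} y_j = 0.
With identical fishing fleets, set every y_j = y: then 75 − 3y − 2y = 0, i.e. y = 75/5 = 15.

15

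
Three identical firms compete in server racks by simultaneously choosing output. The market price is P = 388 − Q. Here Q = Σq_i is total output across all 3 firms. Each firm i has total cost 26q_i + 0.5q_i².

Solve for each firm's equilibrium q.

A representative firm's profit is π_i = q_i(388 − Q) − 26q_i − 0.5q_i², with Q = q_i + Σ_{j≠i} q_j.
First-order condition: 362 − 3q_i − Σ_{j≠i} q_j = 0.
With identical firms, set every q_j = q: then 362 − 3q − 2q = 0, i.e. q = 362/5 = 72.4.

72.4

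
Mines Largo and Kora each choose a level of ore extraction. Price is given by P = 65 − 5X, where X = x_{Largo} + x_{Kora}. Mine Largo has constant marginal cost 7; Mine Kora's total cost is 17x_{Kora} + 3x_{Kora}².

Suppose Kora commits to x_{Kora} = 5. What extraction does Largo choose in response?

Mine Largo's profit: π = x_{Largo}(65 − 5(x_{Largo} + x_{Kora})) − 7x_{Largo}.
∂π/∂x_{Largo} = 58 − 10x_{Largo} − 5x_{Kora} = 0, so x_{Largo} = 5.8 − 0.5x_{Kora}.
At x_{Kora} = 5: x_{Largo} = 5.8 − 0.5·5 = 3.3.

3.3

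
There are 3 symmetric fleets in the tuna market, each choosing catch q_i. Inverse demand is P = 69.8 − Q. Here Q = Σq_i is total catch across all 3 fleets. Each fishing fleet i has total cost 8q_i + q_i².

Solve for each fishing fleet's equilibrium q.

A representative fishing fleet's profit is π_i = q_i(69.8 − Q) − 8q_i − q_i², with Q = q_i + Σ_{j≠i} q_j.
First-order condition: 61.8 − 4q_i − Σ_{j≠i} q_j = 0.
With identical fishing fleets, set every q_j = q: then 61.8 − 4q − 2q = 0, i.e. q = 61.8/6 = 10.3.

10.3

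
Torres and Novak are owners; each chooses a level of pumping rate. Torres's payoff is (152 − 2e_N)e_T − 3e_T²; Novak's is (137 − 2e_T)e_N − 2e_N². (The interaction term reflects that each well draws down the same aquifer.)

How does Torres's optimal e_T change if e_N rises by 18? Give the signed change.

-6

Expanding Torres's payoff: 152e_T − 2e_Ne_T − 3e_T².
∂π/∂e_T = 152 − 2e_N − 6e_T = 0, so e_T = 76/3 − (1/3)e_N.
The reaction-function slope is −1/3, so an 18-unit rise in e_N moves e_T by −1/3 × 18 = −6. Torres's best response falls — the actions are strategic substitutes.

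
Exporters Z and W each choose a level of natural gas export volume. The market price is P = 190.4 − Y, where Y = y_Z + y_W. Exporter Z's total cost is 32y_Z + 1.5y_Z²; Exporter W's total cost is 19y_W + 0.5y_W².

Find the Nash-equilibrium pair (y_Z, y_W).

21.7, 49.9

Exporter Z's profit: π = y_Z(190.4 − (y_Z + y_W)) − 32y_Z − 1.5y_Z².
∂π/∂y_Z = 158.4 − 5y_Z − y_W = 0, so y_Z = 31.68 − 0.2y_W.
For W: ∂π/∂y_W = 171.4 − 3y_W − y_Z = 0 ⇒ y_W = 857/15 − (1/3)y_Z.
Substituting the second reaction function into the first: y_Z = 31.68 − 0.2(857/15 − (1/3)y_Z), which gives (14/15)y_Z = 1519/75 ⇒ y_Z = 21.7.
Then y_W = 857/15 − (1/3)·21.7 = 49.9.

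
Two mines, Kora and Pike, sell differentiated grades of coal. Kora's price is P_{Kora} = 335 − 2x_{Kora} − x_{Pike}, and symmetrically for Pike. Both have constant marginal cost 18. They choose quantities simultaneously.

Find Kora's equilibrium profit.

Mine Kora's profit: π = x_{Kora}(335 − 2x_{Kora} − x_{Pike}) − 18x_{Kora}.
∂π/∂x_{Kora} = 317 − 4x_{Kora} − x_{Pike} = 0 ⇒ x_{Kora} = 79.25 − 0.25x_{Pike}.
Setting x_{Kora} = x_{Pike} in the reaction function: x_{Kora} = 79.25 − 0.25x_{Kora}, so x_{Kora} = 79.25 / 1.25 = 63.4.
P_{Kora} = 335 − 2·63.4 − 63.4 = 144.8.
Profit = (144.8 − 18)·63.4 = 8039.12.

8039.12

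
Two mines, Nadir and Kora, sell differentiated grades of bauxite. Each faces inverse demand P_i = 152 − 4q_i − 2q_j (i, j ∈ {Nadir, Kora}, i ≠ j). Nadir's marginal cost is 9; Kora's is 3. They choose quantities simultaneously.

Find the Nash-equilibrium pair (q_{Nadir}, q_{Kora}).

Mine Nadir's profit: π = q_{Nadir}(152 − 4q_{Nadir} − 2q_{Kora}) − 9q_{Nadir}.
∂π/∂q_{Nadir} = 143 − 8q_{Nadir} − 2q_{Kora} = 0 ⇒ q_{Nadir} = 17.875 − 0.25q_{Kora}.
Similarly q_{Kora} = 18.625 − 0.25q_{Nadir}.
Substituting the second reaction function into the first: q_{Nadir} = 17.875 − 0.25(18.625 − 0.25q_{Nadir}), which gives 0.9375q_{Nadir} = 423/32 ⇒ q_{Nadir} = 14.1.
Then q_{Kora} = 18.625 − 0.25·14.1 = 15.1.

14.1, 15.1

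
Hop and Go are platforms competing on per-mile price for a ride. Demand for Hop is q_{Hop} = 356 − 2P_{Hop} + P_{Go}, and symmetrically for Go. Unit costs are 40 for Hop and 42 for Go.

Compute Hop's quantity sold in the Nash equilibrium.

211.2

Hop's profit: π = (P_{Hop} − 40)(356 − 2P_{Hop} + P_{Go}).
∂π/∂P_{Hop} = 436 − 4P_{Hop} + P_{Go} = 0 ⇒ P_{Hop} = 109 + 0.25P_{Go}.
Similarly P_{Go} = 110 + 0.25P_{Hop}.
Substituting the second reaction function into the first: P_{Hop} = 109 + 0.25(110 + 0.25P_{Hop}), which gives 0.9375P_{Hop} = 136.5 ⇒ P_{Hop} = 145.6.
Then P_{Go} = 110 + 0.25·145.6 = 146.4.
q_{Hop} = 356 − 2·145.6 + 146.4 = 211.2.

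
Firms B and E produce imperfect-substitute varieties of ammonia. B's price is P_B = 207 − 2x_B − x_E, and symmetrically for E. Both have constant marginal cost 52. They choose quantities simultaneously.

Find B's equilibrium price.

114

Firm B's profit: π = x_B(207 − 2x_B − x_E) − 52x_B.
∂π/∂x_B = 155 − 4x_B − x_E = 0 ⇒ x_B = 38.75 − 0.25x_E.
Setting x_B = x_E in the reaction function: x_B = 38.75 − 0.25x_B, so x_B = 38.75 / 1.25 = 31.
P_B = 207 − 2·31 − 31 = 114.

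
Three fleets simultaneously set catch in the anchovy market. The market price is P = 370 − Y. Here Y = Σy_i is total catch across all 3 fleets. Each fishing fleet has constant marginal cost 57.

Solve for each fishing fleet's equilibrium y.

78.25

A representative fishing fleet's profit is π_i = y_i(370 − Y) − 57y_i, with Y = y_i + Σ_{j≠i} y_j.
First-order condition: 313 − 2y_i − Σ_{j≠i} y_j = 0.
In a symmetric equilibrium every fishing fleet chooses the same y, so Σ_{j≠i} y_j = 2y. The condition becomes 313 − 4y = 0, giving y = 313/4 = 78.25.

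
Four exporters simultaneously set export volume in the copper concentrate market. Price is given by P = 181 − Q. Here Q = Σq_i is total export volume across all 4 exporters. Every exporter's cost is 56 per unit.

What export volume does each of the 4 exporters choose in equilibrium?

25

A representative exporter's profit is π_i = q_i(181 − Q) − 56q_i, with Q = q_i + Σ_{j≠i} q_j.
First-order condition: 125 − 2q_i − Σ_{j≠i} q_j = 0.
With identical exporters, set every q_j = q: then 125 − 2q − 3q = 0, i.e. q = 125/5 = 25.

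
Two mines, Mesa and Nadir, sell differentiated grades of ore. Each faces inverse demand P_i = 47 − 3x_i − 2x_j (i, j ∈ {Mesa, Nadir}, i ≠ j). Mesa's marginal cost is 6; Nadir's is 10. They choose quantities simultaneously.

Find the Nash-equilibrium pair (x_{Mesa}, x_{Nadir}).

5.375, 4.375

Mine Mesa's profit: π = x_{Mesa}(47 − 3x_{Mesa} − 2x_{Nadir}) − 6x_{Mesa}.
∂π/∂x_{Mesa} = 41 − 6x_{Mesa} − 2x_{Nadir} = 0 ⇒ x_{Mesa} = 41/6 − (1/3)x_{Nadir}.
Similarly x_{Nadir} = 37/6 − (1/3)x_{Mesa}.
Substituting the second reaction function into the first: x_{Mesa} = 41/6 − (1/3)(37/6 − (1/3)x_{Mesa}), which gives (8/9)x_{Mesa} = 43/9 ⇒ x_{Mesa} = 5.375.
Then x_{Nadir} = 37/6 − (1/3)·5.375 = 4.375.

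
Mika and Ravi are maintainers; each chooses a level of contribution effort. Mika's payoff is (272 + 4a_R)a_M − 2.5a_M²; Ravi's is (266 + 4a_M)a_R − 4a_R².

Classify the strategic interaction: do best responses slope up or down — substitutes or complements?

strategic complements

Expanding Mika's payoff: 272a_M + 4a_Ra_M − 2.5a_M².
∂π/∂a_M = 272 + 4a_R − 5a_M = 0, so a_M = 54.4 + 0.8a_R.
The best-response slope da_M/da_R = 0.8 > 0: the reaction function is upward-sloping, so the choices are strategic complements.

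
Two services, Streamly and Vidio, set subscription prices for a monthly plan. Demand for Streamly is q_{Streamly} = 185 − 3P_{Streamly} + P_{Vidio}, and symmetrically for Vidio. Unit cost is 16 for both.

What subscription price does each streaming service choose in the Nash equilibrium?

Streamly's profit: π = (P_{Streamly} − 16)(185 − 3P_{Streamly} + P_{Vidio}).
∂π/∂P_{Streamly} = 233 − 6P_{Streamly} + P_{Vidio} = 0 ⇒ P_{Streamly} = 233/6 + (1/6)P_{Vidio}.
Setting P_{Streamly} = P_{Vidio} in the reaction function: P_{Streamly} = 233/6 + (1/6)P_{Streamly}, so P_{Streamly} = (233/6) / (5/6) = 46.6.

46.6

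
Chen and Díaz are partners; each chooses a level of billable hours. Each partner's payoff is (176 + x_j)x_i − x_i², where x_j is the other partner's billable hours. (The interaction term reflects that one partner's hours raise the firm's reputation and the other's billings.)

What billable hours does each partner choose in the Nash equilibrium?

Chen's payoff is (176 + x_D)x_C − x_C².
∂π/∂x_C = 176 + x_D − 2x_C = 0, so x_C = 88 + 0.5x_D.
The game is symmetric, so in equilibrium x_D = x_C: the reaction function gives 0.5x_C = 88, hence x_C = 176.

176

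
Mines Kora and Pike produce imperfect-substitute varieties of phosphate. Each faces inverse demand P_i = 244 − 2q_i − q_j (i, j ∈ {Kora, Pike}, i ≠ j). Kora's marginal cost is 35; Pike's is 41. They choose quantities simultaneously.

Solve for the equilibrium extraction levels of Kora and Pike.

42.2, 40.2

Mine Kora's profit: π = q_{Kora}(244 − 2q_{Kora} − q_{Pike}) − 35q_{Kora}.
∂π/∂q_{Kora} = 209 − 4q_{Kora} − q_{Pike} = 0 ⇒ q_{Kora} = 52.25 − 0.25q_{Pike}.
Similarly q_{Pike} = 50.75 − 0.25q_{Kora}.
Substituting the second reaction function into the first: q_{Kora} = 52.25 − 0.25(50.75 − 0.25q_{Kora}), which gives 0.9375q_{Kora} = 39.5625 ⇒ q_{Kora} = 42.2.
Then q_{Pike} = 50.75 − 0.25·42.2 = 40.2.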